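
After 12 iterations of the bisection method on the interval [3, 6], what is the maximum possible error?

Bisection error bound: |error| ≤ (b-a)/2^n
|error| ≤ (6 - 3)/2^12 = 3/2^12
|error| ≤ 0.0007324219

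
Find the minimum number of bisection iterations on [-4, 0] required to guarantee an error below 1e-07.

We need (b-a)/2^n ≤ 1e-07
(0 - (-4))/2^n ≤ 1e-07
4/2^n ≤ 1e-07
2^n ≥ 40000000
n ≥ log₂(40000000) = 25.25
n ≥ 26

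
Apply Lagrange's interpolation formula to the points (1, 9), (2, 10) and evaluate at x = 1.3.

Lagrange interpolation formula:
P(x) = Σ yᵢ × Lᵢ(x)
where Lᵢ(x) = Π_{j≠i} (x - xⱼ)/(xᵢ - xⱼ)

L_0(1.3) = (1.3 - 2)/(1 - 2) = 0.700000
L_1(1.3) = (1.3 - 1)/(2 - 1) = 0.300000

P(1.3) = 9×L_0(1.3) + 10×L_1(1.3)
P(1.3) = 9.300000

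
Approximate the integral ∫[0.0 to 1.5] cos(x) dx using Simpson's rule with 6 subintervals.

f(x) = cos(x)
a = 0.0, b = 1.5, n = 6
h = (b - a)/n = 0.250000

Simpson's rule: (h/3)[f(x₀) + 4f(x₁) + 2f(x₂) + ... + f(xₙ)]

x_0 = 0.0000, f(x_0) = 1.000000, coefficient = 1
x_1 = 0.2500, f(x_1) = 0.968912, coefficient = 4
x_2 = 0.5000, f(x_2) = 0.877583, coefficient = 2
x_3 = 0.7500, f(x_3) = 0.731689, coefficient = 4
x_4 = 1.0000, f(x_4) = 0.540302, coefficient = 2
x_5 = 1.2500, f(x_5) = 0.315322, coefficient = 4
x_6 = 1.5000, f(x_6) = 0.070737, coefficient = 1

I ≈ (0.250000/3) × 11.970202 = 0.997517
Exact value: 0.997495
Error: 0.000022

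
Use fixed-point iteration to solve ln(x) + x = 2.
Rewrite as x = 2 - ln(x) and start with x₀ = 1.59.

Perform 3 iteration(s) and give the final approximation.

Equation: ln(x) + x = 2
Fixed-point form: x = 2 - ln(x)
x₀ = 1.59

x_1 = g(1.590000) = 1.536266
x_2 = g(1.536266) = 1.570645
x_3 = g(1.570645) = 1.548514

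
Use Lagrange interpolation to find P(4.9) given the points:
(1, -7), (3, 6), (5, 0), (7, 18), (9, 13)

Lagrange interpolation formula:
P(x) = Σ yᵢ × Lᵢ(x)
where Lᵢ(x) = Π_{j≠i} (x - xⱼ)/(xᵢ - xⱼ)

L_0(4.9) = (4.9 - 3)/(1 - 3) × (4.9 - 5)/(1 - 5) × (4.9 - 7)/(1 - 7) × (4.9 - 9)/(1 - 9) = -0.004260
L_1(4.9) = (4.9 - 1)/(3 - 1) × (4.9 - 5)/(3 - 5) × (4.9 - 7)/(3 - 7) × (4.9 - 9)/(3 - 9) = 0.034978
L_2(4.9) = (4.9 - 1)/(5 - 1) × (4.9 - 3)/(5 - 3) × (4.9 - 7)/(5 - 7) × (4.9 - 9)/(5 - 9) = 0.996877
L_3(4.9) = (4.9 - 1)/(7 - 1) × (4.9 - 3)/(7 - 3) × (4.9 - 5)/(7 - 5) × (4.9 - 9)/(7 - 9) = -0.031647
L_4(4.9) = (4.9 - 1)/(9 - 1) × (4.9 - 3)/(9 - 3) × (4.9 - 5)/(9 - 5) × (4.9 - 7)/(9 - 7) = 0.004052

P(4.9) = (-7)×L_0(4.9) + 6×L_1(4.9) + 0×L_2(4.9) + 18×L_3(4.9) + 13×L_4(4.9)
P(4.9) = -0.277273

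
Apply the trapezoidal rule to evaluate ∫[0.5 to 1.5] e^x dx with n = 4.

f(x) = e^x
a = 0.5, b = 1.5, n = 4
h = (b - a)/n = 0.250000

Trapezoidal rule: (h/2)[f(x₀) + 2f(x₁) + 2f(x₂) + ... + f(xₙ)]

x_0 = 0.5000, f(x_0) = 1.648721, coefficient = 1
x_1 = 0.7500, f(x_1) = 2.117000, coefficient = 2
x_2 = 1.0000, f(x_2) = 2.718282, coefficient = 2
x_3 = 1.2500, f(x_3) = 3.490343, coefficient = 2
x_4 = 1.5000, f(x_4) = 4.481689, coefficient = 1

I ≈ (0.250000/2) × 22.781660 = 2.847707
Exact value: 2.832968
Error: 0.014740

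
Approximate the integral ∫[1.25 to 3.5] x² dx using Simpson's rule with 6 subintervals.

f(x) = x²
a = 1.25, b = 3.5, n = 6
h = (b - a)/n = 0.375000

Simpson's rule: (h/3)[f(x₀) + 4f(x₁) + 2f(x₂) + ... + f(xₙ)]

x_0 = 1.2500, f(x_0) = 1.562500, coefficient = 1
x_1 = 1.6250, f(x_1) = 2.640625, coefficient = 4
x_2 = 2.0000, f(x_2) = 4.000000, coefficient = 2
x_3 = 2.3750, f(x_3) = 5.640625, coefficient = 4
x_4 = 2.7500, f(x_4) = 7.562500, coefficient = 2
x_5 = 3.1250, f(x_5) = 9.765625, coefficient = 4
x_6 = 3.5000, f(x_6) = 12.250000, coefficient = 1

I ≈ (0.375000/3) × 109.125000 = 13.640625
Exact value: 13.640625
Error: 0.000000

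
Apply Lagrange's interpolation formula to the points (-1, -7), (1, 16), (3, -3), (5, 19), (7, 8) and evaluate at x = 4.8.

Lagrange interpolation formula:
P(x) = Σ yᵢ × Lᵢ(x)
where Lᵢ(x) = Π_{j≠i} (x - xⱼ)/(xᵢ - xⱼ)

L_0(4.8) = (4.8 - 1)/(-1 - 1) × (4.8 - 3)/(-1 - 3) × (4.8 - 5)/(-1 - 5) × (4.8 - 7)/(-1 - 7) = 0.007838
L_1(4.8) = (4.8 - (-1))/(1 - (-1)) × (4.8 - 3)/(1 - 3) × (4.8 - 5)/(1 - 5) × (4.8 - 7)/(1 - 7) = -0.047850
L_2(4.8) = (4.8 - (-1))/(3 - (-1)) × (4.8 - 1)/(3 - 1) × (4.8 - 5)/(3 - 5) × (4.8 - 7)/(3 - 7) = 0.151525
L_3(4.8) = (4.8 - (-1))/(5 - (-1)) × (4.8 - 1)/(5 - 1) × (4.8 - 3)/(5 - 3) × (4.8 - 7)/(5 - 7) = 0.909150
L_4(4.8) = (4.8 - (-1))/(7 - (-1)) × (4.8 - 1)/(7 - 1) × (4.8 - 3)/(7 - 3) × (4.8 - 5)/(7 - 5) = -0.020663

P(4.8) = (-7)×L_0(4.8) + 16×L_1(4.8) + (-3)×L_2(4.8) + 19×L_3(4.8) + 8×L_4(4.8)
P(4.8) = 15.833512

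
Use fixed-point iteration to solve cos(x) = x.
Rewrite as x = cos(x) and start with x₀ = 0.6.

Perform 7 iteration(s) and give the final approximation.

Equation: cos(x) = x
Fixed-point form: x = cos(x)
x₀ = 0.6

x_1 = g(0.600000) = 0.825336
x_2 = g(0.825336) = 0.678310
x_3 = g(0.678310) = 0.778634
x_4 = g(0.778634) = 0.711874
x_5 = g(0.711874) = 0.757139
x_6 = g(0.757139) = 0.726804
x_7 = g(0.726804) = 0.747302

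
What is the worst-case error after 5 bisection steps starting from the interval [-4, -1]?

Bisection error bound: |error| ≤ (b-a)/2^n
|error| ≤ (-1 - (-4))/2^5 = 3/2^5
|error| ≤ 0.0937500000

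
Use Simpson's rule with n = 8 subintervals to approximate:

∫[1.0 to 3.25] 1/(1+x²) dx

f(x) = 1/(1+x²)
a = 1.0, b = 3.25, n = 8
h = (b - a)/n = 0.281250

Simpson's rule: (h/3)[f(x₀) + 4f(x₁) + 2f(x₂) + ... + f(xₙ)]

x_0 = 1.0000, f(x_0) = 0.500000, coefficient = 1
x_1 = 1.2812, f(x_1) = 0.378558, coefficient = 4
x_2 = 1.5625, f(x_2) = 0.290579, coefficient = 2
x_3 = 1.8438, f(x_3) = 0.227303, coefficient = 4
x_4 = 2.1250, f(x_4) = 0.181303, coefficient = 2
x_5 = 2.4062, f(x_5) = 0.147275, coefficient = 4
x_6 = 2.6875, f(x_6) = 0.121615, coefficient = 2
x_7 = 2.9688, f(x_7) = 0.101901, coefficient = 4
x_8 = 3.2500, f(x_8) = 0.086486, coefficient = 1

I ≈ (0.281250/3) × 5.193627 = 0.486903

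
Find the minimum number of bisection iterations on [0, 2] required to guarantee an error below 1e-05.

We need (b-a)/2^n ≤ 1e-05
(2 - 0)/2^n ≤ 1e-05
2/2^n ≤ 1e-05
2^n ≥ 200000
n ≥ log₂(200000) = 17.61
n ≥ 18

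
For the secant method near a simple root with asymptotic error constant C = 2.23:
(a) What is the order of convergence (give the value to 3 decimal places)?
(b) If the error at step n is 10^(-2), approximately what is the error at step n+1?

(a) Secant method has superlinear convergence with order φ = (1+√5)/2 ≈ 1.618.
    This means |e_{n+1}| ≈ C|e_n|^1.618.

(b) With |e_n| = 10^(-2) and C = 2.23:
    |e_{n+1}| ≈ 2.23 × (10^(-2))^1.618 = 2.23 × 10^(-3.24)

(a) ≈ 1.618 (golden ratio); (b) |e_{n+1}| ≈ 1.295e-03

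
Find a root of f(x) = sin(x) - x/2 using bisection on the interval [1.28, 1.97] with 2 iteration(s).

f(x) = sin(x) - x/2
Initial interval: [1.28, 1.97]

Iteration 1:
  c_1 = (1.280000 + 1.970000)/2 = 1.625000
  f(c_1) = f(1.625000) = 0.186031
  f(a) × f(c) ≥ 0, new interval: [1.625000, 1.970000]
Iteration 2:
  c_2 = (1.625000 + 1.970000)/2 = 1.797500
  f(c_2) = f(1.797500) = 0.075663
  f(a) × f(c) ≥ 0, new interval: [1.797500, 1.970000]

After 2 iteration(s), the approximation is c_2 = 1.797500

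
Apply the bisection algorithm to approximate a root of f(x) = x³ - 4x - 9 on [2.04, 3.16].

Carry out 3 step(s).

f(x) = x³ - 4x - 9
Initial interval: [2.04, 3.16]

Iteration 1:
  c_1 = (2.040000 + 3.160000)/2 = 2.600000
  f(c_1) = f(2.600000) = -1.824000
  f(a) × f(c) ≥ 0, new interval: [2.600000, 3.160000]
Iteration 2:
  c_2 = (2.600000 + 3.160000)/2 = 2.880000
  f(c_2) = f(2.880000) = 3.367872
  f(a) × f(c) < 0, new interval: [2.600000, 2.880000]
Iteration 3:
  c_3 = (2.600000 + 2.880000)/2 = 2.740000
  f(c_3) = f(2.740000) = 0.610824
  f(a) × f(c) < 0, new interval: [2.600000, 2.740000]

After 3 iteration(s), the approximation is c_3 = 2.740000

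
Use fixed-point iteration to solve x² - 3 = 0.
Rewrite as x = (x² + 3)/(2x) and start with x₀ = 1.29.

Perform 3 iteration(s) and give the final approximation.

Equation: x² - 3 = 0
Fixed-point form: x = (x² + 3)/(2x)
x₀ = 1.29

x_1 = g(1.290000) = 1.807791
x_2 = g(1.807791) = 1.733637
x_3 = g(1.733637) = 1.732052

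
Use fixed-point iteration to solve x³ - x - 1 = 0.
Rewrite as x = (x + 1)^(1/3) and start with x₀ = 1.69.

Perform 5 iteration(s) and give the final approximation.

Equation: x³ - x - 1 = 0
Fixed-point form: x = (x + 1)^(1/3)
x₀ = 1.69

x_1 = g(1.690000) = 1.390755
x_2 = g(1.390755) = 1.337145
x_3 = g(1.337145) = 1.327074
x_4 = g(1.327074) = 1.325165
x_5 = g(1.325165) = 1.324803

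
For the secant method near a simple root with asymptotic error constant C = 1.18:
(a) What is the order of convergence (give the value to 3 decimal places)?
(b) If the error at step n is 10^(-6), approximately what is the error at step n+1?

(a) Secant method has superlinear convergence with order φ = (1+√5)/2 ≈ 1.618.
    This means |e_{n+1}| ≈ C|e_n|^1.618.

(b) With |e_n| = 10^(-6) and C = 1.18:
    |e_{n+1}| ≈ 1.18 × (10^(-6))^1.618 = 1.18 × 10^(-9.71)

(a) ≈ 1.618 (golden ratio); (b) |e_{n+1}| ≈ 2.310e-10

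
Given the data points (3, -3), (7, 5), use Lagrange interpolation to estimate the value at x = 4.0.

Lagrange interpolation formula:
P(x) = Σ yᵢ × Lᵢ(x)
where Lᵢ(x) = Π_{j≠i} (x - xⱼ)/(xᵢ - xⱼ)

L_0(4.0) = (4.0 - 7)/(3 - 7) = 0.750000
L_1(4.0) = (4.0 - 3)/(7 - 3) = 0.250000

P(4.0) = (-3)×L_0(4.0) + 5×L_1(4.0)
P(4.0) = -1.000000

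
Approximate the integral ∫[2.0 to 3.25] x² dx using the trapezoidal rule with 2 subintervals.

f(x) = x²
a = 2.0, b = 3.25, n = 2
h = (b - a)/n = 0.625000

Trapezoidal rule: (h/2)[f(x₀) + 2f(x₁) + 2f(x₂) + ... + f(xₙ)]

x_0 = 2.0000, f(x_0) = 4.000000, coefficient = 1
x_1 = 2.6250, f(x_1) = 6.890625, coefficient = 2
x_2 = 3.2500, f(x_2) = 10.562500, coefficient = 1

I ≈ (0.625000/2) × 28.343750 = 8.857422
Exact value: 8.776042
Error: 0.081380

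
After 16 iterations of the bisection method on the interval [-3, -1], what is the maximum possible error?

Bisection error bound: |error| ≤ (b-a)/2^n
|error| ≤ (-1 - (-3))/2^16 = 2/2^16
|error| ≤ 0.0000305176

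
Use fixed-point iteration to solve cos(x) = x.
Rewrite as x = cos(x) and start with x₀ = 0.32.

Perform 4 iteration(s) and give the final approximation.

Equation: cos(x) = x
Fixed-point form: x = cos(x)
x₀ = 0.32

x_1 = g(0.320000) = 0.949235
x_2 = g(0.949235) = 0.582305
x_3 = g(0.582305) = 0.835197
x_4 = g(0.835197) = 0.671031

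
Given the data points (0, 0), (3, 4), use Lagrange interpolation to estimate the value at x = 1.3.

Lagrange interpolation formula:
P(x) = Σ yᵢ × Lᵢ(x)
where Lᵢ(x) = Π_{j≠i} (x - xⱼ)/(xᵢ - xⱼ)

L_0(1.3) = (1.3 - 3)/(0 - 3) = 0.566667
L_1(1.3) = (1.3 - 0)/(3 - 0) = 0.433333

P(1.3) = 0×L_0(1.3) + 4×L_1(1.3)
P(1.3) = 1.733333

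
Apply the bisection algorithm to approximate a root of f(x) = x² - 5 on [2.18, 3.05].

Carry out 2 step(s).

f(x) = x² - 5
Initial interval: [2.18, 3.05]

Iteration 1:
  c_1 = (2.180000 + 3.050000)/2 = 2.615000
  f(c_1) = f(2.615000) = 1.838225
  f(a) × f(c) < 0, new interval: [2.180000, 2.615000]
Iteration 2:
  c_2 = (2.180000 + 2.615000)/2 = 2.397500
  f(c_2) = f(2.397500) = 0.748006
  f(a) × f(c) < 0, new interval: [2.180000, 2.397500]

After 2 iteration(s), the approximation is c_2 = 2.397500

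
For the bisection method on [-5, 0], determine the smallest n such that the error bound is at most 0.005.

We need (b-a)/2^n ≤ 0.005
(0 - (-5))/2^n ≤ 0.005
5/2^n ≤ 0.005
2^n ≥ 1000
n ≥ log₂(1000) = 9.97
n ≥ 10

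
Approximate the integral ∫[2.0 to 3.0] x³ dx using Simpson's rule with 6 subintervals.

f(x) = x³
a = 2.0, b = 3.0, n = 6
h = (b - a)/n = 0.166667

Simpson's rule: (h/3)[f(x₀) + 4f(x₁) + 2f(x₂) + ... + f(xₙ)]

x_0 = 2.0000, f(x_0) = 8.000000, coefficient = 1
x_1 = 2.1667, f(x_1) = 10.171296, coefficient = 4
x_2 = 2.3333, f(x_2) = 12.703704, coefficient = 2
x_3 = 2.5000, f(x_3) = 15.625000, coefficient = 4
x_4 = 2.6667, f(x_4) = 18.962963, coefficient = 2
x_5 = 2.8333, f(x_5) = 22.745370, coefficient = 4
x_6 = 3.0000, f(x_6) = 27.000000, coefficient = 1

I ≈ (0.166667/3) × 292.500000 = 16.250000
Exact value: 16.250000
Error: 0.000000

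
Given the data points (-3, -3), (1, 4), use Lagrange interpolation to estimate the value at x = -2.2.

Lagrange interpolation formula:
P(x) = Σ yᵢ × Lᵢ(x)
where Lᵢ(x) = Π_{j≠i} (x - xⱼ)/(xᵢ - xⱼ)

L_0(-2.2) = (-2.2 - 1)/(-3 - 1) = 0.800000
L_1(-2.2) = (-2.2 - (-3))/(1 - (-3)) = 0.200000

P(-2.2) = (-3)×L_0(-2.2) + 4×L_1(-2.2)
P(-2.2) = -1.600000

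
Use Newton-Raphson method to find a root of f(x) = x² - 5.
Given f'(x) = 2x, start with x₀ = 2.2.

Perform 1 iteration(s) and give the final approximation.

f(x) = x² - 5
f'(x) = 2x
x₀ = 2.2

Newton-Raphson formula: x_{n+1} = x_n - f(x_n)/f'(x_n)

Iteration 1:
  f(2.200000) = -0.160000
  f'(2.200000) = 4.400000
  x_1 = 2.200000 - (-0.160000)/4.400000 = 2.236364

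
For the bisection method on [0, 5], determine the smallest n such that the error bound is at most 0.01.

We need (b-a)/2^n ≤ 0.01
(5 - 0)/2^n ≤ 0.01
5/2^n ≤ 0.01
2^n ≥ 500
n ≥ log₂(500) = 8.97
n ≥ 9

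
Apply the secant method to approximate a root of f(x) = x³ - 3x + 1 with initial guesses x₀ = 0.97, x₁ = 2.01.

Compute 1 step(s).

f(x) = x³ - 3x + 1
x₀ = 0.97, x₁ = 2.01

Secant formula: x_{n+1} = x_n - f(x_n)(x_n - x_{n-1})/(f(x_n) - f(x_{n-1}))

Iteration 1:
  f(0.970000) = -0.997327
  f(2.010000) = 3.090601
  x_2 = 2.010000 - 3.090601×(2.010000 - 0.970000)/(3.090601 - (-0.997327))
       = 1.223728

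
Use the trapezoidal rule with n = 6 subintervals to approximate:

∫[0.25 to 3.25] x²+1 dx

f(x) = x²+1
a = 0.25, b = 3.25, n = 6
h = (b - a)/n = 0.500000

Trapezoidal rule: (h/2)[f(x₀) + 2f(x₁) + 2f(x₂) + ... + f(xₙ)]

x_0 = 0.2500, f(x_0) = 1.062500, coefficient = 1
x_1 = 0.7500, f(x_1) = 1.562500, coefficient = 2
x_2 = 1.2500, f(x_2) = 2.562500, coefficient = 2
x_3 = 1.7500, f(x_3) = 4.062500, coefficient = 2
x_4 = 2.2500, f(x_4) = 6.062500, coefficient = 2
x_5 = 2.7500, f(x_5) = 8.562500, coefficient = 2
x_6 = 3.2500, f(x_6) = 11.562500, coefficient = 1

I ≈ (0.500000/2) × 58.250000 = 14.562500
Exact value: 14.437500
Error: 0.125000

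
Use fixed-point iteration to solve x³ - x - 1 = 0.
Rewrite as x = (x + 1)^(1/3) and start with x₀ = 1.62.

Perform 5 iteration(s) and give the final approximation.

Equation: x³ - x - 1 = 0
Fixed-point form: x = (x + 1)^(1/3)
x₀ = 1.62

x_1 = g(1.620000) = 1.378586
x_2 = g(1.378586) = 1.334872
x_3 = g(1.334872) = 1.326644
x_4 = g(1.326644) = 1.325084
x_5 = g(1.325084) = 1.324787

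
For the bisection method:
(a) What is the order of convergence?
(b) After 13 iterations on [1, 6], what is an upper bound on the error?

(a) Bisection has linear (order 1) convergence; the error is halved each step.

(b) Error bound = (b-a)/2^n = (6 - 1)/2^{13}
    = 5/2^{13}

(a) 1 (linear); (b) error ≤ 6.10e-04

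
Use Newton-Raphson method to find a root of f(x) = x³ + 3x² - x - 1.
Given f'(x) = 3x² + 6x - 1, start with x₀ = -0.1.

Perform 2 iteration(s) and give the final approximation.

f(x) = x³ + 3x² - x - 1
f'(x) = 3x² + 6x - 1
x₀ = -0.1

Newton-Raphson formula: x_{n+1} = x_n - f(x_n)/f'(x_n)

Iteration 1:
  f(-0.100000) = -0.871000
  f'(-0.100000) = -1.570000
  x_1 = -0.100000 - (-0.871000)/(-1.570000) = -0.654777
Iteration 2:
  f(-0.654777) = 0.660252
  f'(-0.654777) = -3.642463
  x_2 = -0.654777 - 0.660252/(-3.642463) = -0.473512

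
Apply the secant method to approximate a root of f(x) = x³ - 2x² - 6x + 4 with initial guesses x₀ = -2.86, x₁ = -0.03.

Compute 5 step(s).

f(x) = x³ - 2x² - 6x + 4
x₀ = -2.86, x₁ = -0.03

Secant formula: x_{n+1} = x_n - f(x_n)(x_n - x_{n-1})/(f(x_n) - f(x_{n-1}))

Iteration 1:
  f(-2.860000) = -18.592856
  f(-0.030000) = 4.178173
  x_2 = -0.030000 - 4.178173×(-0.030000 - (-2.860000))/(4.178173 - (-18.592856))
       = -0.549266
Iteration 2:
  f(-0.030000) = 4.178173
  f(-0.549266) = 6.526501
  x_3 = -0.549266 - 6.526501×(-0.549266 - (-0.030000))/(6.526501 - 4.178173)
       = 0.893885
Iteration 3:
  f(-0.549266) = 6.526501
  f(0.893885) = -2.247129
  x_4 = 0.893885 - (-2.247129)×(0.893885 - (-0.549266))/(-2.247129 - 6.526501)
       = 0.524261
Iteration 4:
  f(0.893885) = -2.247129
  f(0.524261) = 0.448831
  x_5 = 0.524261 - 0.448831×(0.524261 - 0.893885)/(0.448831 - (-2.247129))
       = 0.585797
Iteration 5:
  f(0.524261) = 0.448831
  f(0.585797) = -0.000075
  x_6 = 0.585797 - (-0.000075)×(0.585797 - 0.524261)/(-0.000075 - 0.448831)
       = 0.585786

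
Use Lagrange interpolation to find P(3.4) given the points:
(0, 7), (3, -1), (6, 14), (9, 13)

Lagrange interpolation formula:
P(x) = Σ yᵢ × Lᵢ(x)
where Lᵢ(x) = Π_{j≠i} (x - xⱼ)/(xᵢ - xⱼ)

L_0(3.4) = (3.4 - 3)/(0 - 3) × (3.4 - 6)/(0 - 6) × (3.4 - 9)/(0 - 9) = -0.035951
L_1(3.4) = (3.4 - 0)/(3 - 0) × (3.4 - 6)/(3 - 6) × (3.4 - 9)/(3 - 9) = 0.916741
L_2(3.4) = (3.4 - 0)/(6 - 0) × (3.4 - 3)/(6 - 3) × (3.4 - 9)/(6 - 9) = 0.141037
L_3(3.4) = (3.4 - 0)/(9 - 0) × (3.4 - 3)/(9 - 3) × (3.4 - 6)/(9 - 6) = -0.021827

P(3.4) = 7×L_0(3.4) + (-1)×L_1(3.4) + 14×L_2(3.4) + 13×L_3(3.4)
P(3.4) = 0.522370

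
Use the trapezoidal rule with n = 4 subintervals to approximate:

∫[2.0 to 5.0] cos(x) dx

f(x) = cos(x)
a = 2.0, b = 5.0, n = 4
h = (b - a)/n = 0.750000

Trapezoidal rule: (h/2)[f(x₀) + 2f(x₁) + 2f(x₂) + ... + f(xₙ)]

x_0 = 2.0000, f(x_0) = -0.416147, coefficient = 1
x_1 = 2.7500, f(x_1) = -0.924302, coefficient = 2
x_2 = 3.5000, f(x_2) = -0.936457, coefficient = 2
x_3 = 4.2500, f(x_3) = -0.446087, coefficient = 2
x_4 = 5.0000, f(x_4) = 0.283662, coefficient = 1

I ≈ (0.750000/2) × -4.746178 = -1.779817
Exact value: -1.868222
Error: 0.088405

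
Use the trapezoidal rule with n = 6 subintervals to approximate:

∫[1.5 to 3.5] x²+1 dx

f(x) = x²+1
a = 1.5, b = 3.5, n = 6
h = (b - a)/n = 0.333333

Trapezoidal rule: (h/2)[f(x₀) + 2f(x₁) + 2f(x₂) + ... + f(xₙ)]

x_0 = 1.5000, f(x_0) = 3.250000, coefficient = 1
x_1 = 1.8333, f(x_1) = 4.361111, coefficient = 2
x_2 = 2.1667, f(x_2) = 5.694444, coefficient = 2
x_3 = 2.5000, f(x_3) = 7.250000, coefficient = 2
x_4 = 2.8333, f(x_4) = 9.027778, coefficient = 2
x_5 = 3.1667, f(x_5) = 11.027778, coefficient = 2
x_6 = 3.5000, f(x_6) = 13.250000, coefficient = 1

I ≈ (0.333333/2) × 91.222222 = 15.203704
Exact value: 15.166667
Error: 0.037037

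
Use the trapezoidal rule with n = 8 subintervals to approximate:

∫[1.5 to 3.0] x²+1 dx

f(x) = x²+1
a = 1.5, b = 3.0, n = 8
h = (b - a)/n = 0.187500

Trapezoidal rule: (h/2)[f(x₀) + 2f(x₁) + 2f(x₂) + ... + f(xₙ)]

x_0 = 1.5000, f(x_0) = 3.250000, coefficient = 1
x_1 = 1.6875, f(x_1) = 3.847656, coefficient = 2
x_2 = 1.8750, f(x_2) = 4.515625, coefficient = 2
x_3 = 2.0625, f(x_3) = 5.253906, coefficient = 2
x_4 = 2.2500, f(x_4) = 6.062500, coefficient = 2
x_5 = 2.4375, f(x_5) = 6.941406, coefficient = 2
x_6 = 2.6250, f(x_6) = 7.890625, coefficient = 2
x_7 = 2.8125, f(x_7) = 8.910156, coefficient = 2
x_8 = 3.0000, f(x_8) = 10.000000, coefficient = 1

I ≈ (0.187500/2) × 100.093750 = 9.383789
Exact value: 9.375000
Error: 0.008789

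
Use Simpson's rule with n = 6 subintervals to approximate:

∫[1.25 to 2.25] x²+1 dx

f(x) = x²+1
a = 1.25, b = 2.25, n = 6
h = (b - a)/n = 0.166667

Simpson's rule: (h/3)[f(x₀) + 4f(x₁) + 2f(x₂) + ... + f(xₙ)]

x_0 = 1.2500, f(x_0) = 2.562500, coefficient = 1
x_1 = 1.4167, f(x_1) = 3.006944, coefficient = 4
x_2 = 1.5833, f(x_2) = 3.506944, coefficient = 2
x_3 = 1.7500, f(x_3) = 4.062500, coefficient = 4
x_4 = 1.9167, f(x_4) = 4.673611, coefficient = 2
x_5 = 2.0833, f(x_5) = 5.340278, coefficient = 4
x_6 = 2.2500, f(x_6) = 6.062500, coefficient = 1

I ≈ (0.166667/3) × 74.625000 = 4.145833
Exact value: 4.145833
Error: 0.000000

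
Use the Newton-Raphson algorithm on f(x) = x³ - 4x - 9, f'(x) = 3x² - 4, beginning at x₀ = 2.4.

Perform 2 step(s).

f(x) = x³ - 4x - 9
f'(x) = 3x² - 4
x₀ = 2.4

Newton-Raphson formula: x_{n+1} = x_n - f(x_n)/f'(x_n)

Iteration 1:
  f(2.400000) = -4.776000
  f'(2.400000) = 13.280000
  x_1 = 2.400000 - (-4.776000)/13.280000 = 2.759639
Iteration 2:
  f(2.759639) = 0.977763
  f'(2.759639) = 18.846815
  x_2 = 2.759639 - 0.977763/18.846815 = 2.707759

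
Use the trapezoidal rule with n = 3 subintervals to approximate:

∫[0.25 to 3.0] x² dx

f(x) = x²
a = 0.25, b = 3.0, n = 3
h = (b - a)/n = 0.916667

Trapezoidal rule: (h/2)[f(x₀) + 2f(x₁) + 2f(x₂) + ... + f(xₙ)]

x_0 = 0.2500, f(x_0) = 0.062500, coefficient = 1
x_1 = 1.1667, f(x_1) = 1.361111, coefficient = 2
x_2 = 2.0833, f(x_2) = 4.340278, coefficient = 2
x_3 = 3.0000, f(x_3) = 9.000000, coefficient = 1

I ≈ (0.916667/2) × 20.465278 = 9.379919
Exact value: 8.994792
Error: 0.385127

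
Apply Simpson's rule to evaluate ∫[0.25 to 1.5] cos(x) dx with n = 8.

f(x) = cos(x)
a = 0.25, b = 1.5, n = 8
h = (b - a)/n = 0.156250

Simpson's rule: (h/3)[f(x₀) + 4f(x₁) + 2f(x₂) + ... + f(xₙ)]

x_0 = 0.2500, f(x_0) = 0.968912, coefficient = 1
x_1 = 0.4062, f(x_1) = 0.918609, coefficient = 4
x_2 = 0.5625, f(x_2) = 0.845924, coefficient = 2
x_3 = 0.7188, f(x_3) = 0.752629, coefficient = 4
x_4 = 0.8750, f(x_4) = 0.640997, coefficient = 2
x_5 = 1.0312, f(x_5) = 0.513747, coefficient = 4
x_6 = 1.1875, f(x_6) = 0.373980, coefficient = 2
x_7 = 1.3438, f(x_7) = 0.225101, coefficient = 4
x_8 = 1.5000, f(x_8) = 0.070737, coefficient = 1

I ≈ (0.156250/3) × 14.401796 = 0.750094
Exact value: 0.750091
Error: 0.000002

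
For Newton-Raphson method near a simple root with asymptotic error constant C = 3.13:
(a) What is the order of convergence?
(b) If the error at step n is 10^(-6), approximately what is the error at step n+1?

(a) Newton-Raphson has quadratic (order 2) convergence near simple roots.
    This means |e_{n+1}| ≈ C|e_n|².

(b) With |e_n| = 10^(-6) and C = 3.13:
    |e_{n+1}| ≈ 3.13 × (10^(-6))² = 3.13 × 10^(-12)

(a) 2 (quadratic); (b) |e_{n+1}| ≈ 3.130e-12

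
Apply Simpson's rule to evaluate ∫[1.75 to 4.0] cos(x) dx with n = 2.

f(x) = cos(x)
a = 1.75, b = 4.0, n = 2
h = (b - a)/n = 1.125000

Simpson's rule: (h/3)[f(x₀) + 4f(x₁) + 2f(x₂) + ... + f(xₙ)]

x_0 = 1.7500, f(x_0) = -0.178246, coefficient = 1
x_1 = 2.8750, f(x_1) = -0.964674, coefficient = 4
x_2 = 4.0000, f(x_2) = -0.653644, coefficient = 1

I ≈ (1.125000/3) × -4.690586 = -1.758970
Exact value: -1.740788
Error: 0.018181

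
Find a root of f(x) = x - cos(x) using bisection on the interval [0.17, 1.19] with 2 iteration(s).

f(x) = x - cos(x)
Initial interval: [0.17, 1.19]

Iteration 1:
  c_1 = (0.170000 + 1.190000)/2 = 0.680000
  f(c_1) = f(0.680000) = -0.097573
  f(a) × f(c) ≥ 0, new interval: [0.680000, 1.190000]
Iteration 2:
  c_2 = (0.680000 + 1.190000)/2 = 0.935000
  f(c_2) = f(0.935000) = 0.341182
  f(a) × f(c) < 0, new interval: [0.680000, 0.935000]

After 2 iteration(s), the approximation is c_2 = 0.935000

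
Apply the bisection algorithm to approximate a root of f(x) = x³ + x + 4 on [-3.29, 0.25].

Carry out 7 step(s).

f(x) = x³ + x + 4
Initial interval: [-3.29, 0.25]

Iteration 1:
  c_1 = (-3.290000 + 0.250000)/2 = -1.520000
  f(c_1) = f(-1.520000) = -1.031808
  f(a) × f(c) ≥ 0, new interval: [-1.520000, 0.250000]
Iteration 2:
  c_2 = (-1.520000 + 0.250000)/2 = -0.635000
  f(c_2) = f(-0.635000) = 3.108952
  f(a) × f(c) < 0, new interval: [-1.520000, -0.635000]
Iteration 3:
  c_3 = (-1.520000 + (-0.635000))/2 = -1.077500
  f(c_3) = f(-1.077500) = 1.671516
  f(a) × f(c) < 0, new interval: [-1.520000, -1.077500]
Iteration 4:
  c_4 = (-1.520000 + (-1.077500))/2 = -1.298750
  f(c_4) = f(-1.298750) = 0.510581
  f(a) × f(c) < 0, new interval: [-1.520000, -1.298750]
Iteration 5:
  c_5 = (-1.520000 + (-1.298750))/2 = -1.409375
  f(c_5) = f(-1.409375) = -0.208870
  f(a) × f(c) ≥ 0, new interval: [-1.409375, -1.298750]
Iteration 6:
  c_6 = (-1.409375 + (-1.298750))/2 = -1.354062
  f(c_6) = f(-1.354062) = 0.163284
  f(a) × f(c) < 0, new interval: [-1.409375, -1.354062]
Iteration 7:
  c_7 = (-1.409375 + (-1.354062))/2 = -1.381719
  f(c_7) = f(-1.381719) = -0.019623
  f(a) × f(c) ≥ 0, new interval: [-1.381719, -1.354062]

After 7 iteration(s), the approximation is c_7 = -1.381719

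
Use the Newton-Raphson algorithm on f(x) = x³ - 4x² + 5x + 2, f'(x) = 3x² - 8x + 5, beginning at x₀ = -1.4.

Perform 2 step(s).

f(x) = x³ - 4x² + 5x + 2
f'(x) = 3x² - 8x + 5
x₀ = -1.4

Newton-Raphson formula: x_{n+1} = x_n - f(x_n)/f'(x_n)

Iteration 1:
  f(-1.400000) = -15.584000
  f'(-1.400000) = 22.080000
  x_1 = -1.400000 - (-15.584000)/22.080000 = -0.694203
Iteration 2:
  f(-0.694203) = -3.733234
  f'(-0.694203) = 11.999376
  x_2 = -0.694203 - (-3.733234)/11.999376 = -0.383084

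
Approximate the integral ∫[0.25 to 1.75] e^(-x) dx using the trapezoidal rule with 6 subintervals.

f(x) = e^(-x)
a = 0.25, b = 1.75, n = 6
h = (b - a)/n = 0.250000

Trapezoidal rule: (h/2)[f(x₀) + 2f(x₁) + 2f(x₂) + ... + f(xₙ)]

x_0 = 0.2500, f(x_0) = 0.778801, coefficient = 1
x_1 = 0.5000, f(x_1) = 0.606531, coefficient = 2
x_2 = 0.7500, f(x_2) = 0.472367, coefficient = 2
x_3 = 1.0000, f(x_3) = 0.367879, coefficient = 2
x_4 = 1.2500, f(x_4) = 0.286505, coefficient = 2
x_5 = 1.5000, f(x_5) = 0.223130, coefficient = 2
x_6 = 1.7500, f(x_6) = 0.173774, coefficient = 1

I ≈ (0.250000/2) × 4.865398 = 0.608175
Exact value: 0.605027
Error: 0.003148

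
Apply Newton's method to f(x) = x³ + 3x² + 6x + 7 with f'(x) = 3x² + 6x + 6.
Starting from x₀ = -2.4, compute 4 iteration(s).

f(x) = x³ + 3x² + 6x + 7
f'(x) = 3x² + 6x + 6
x₀ = -2.4

Newton-Raphson formula: x_{n+1} = x_n - f(x_n)/f'(x_n)

Iteration 1:
  f(-2.400000) = -3.944000
  f'(-2.400000) = 8.880000
  x_1 = -2.400000 - (-3.944000)/8.880000 = -1.955856
Iteration 2:
  f(-1.955856) = -0.740895
  f'(-1.955856) = 5.740981
  x_2 = -1.955856 - (-0.740895)/5.740981 = -1.826802
Iteration 3:
  f(-1.826802) = -0.045610
  f'(-1.826802) = 5.050805
  x_3 = -1.826802 - (-0.045610)/5.050805 = -1.817772
Iteration 4:
  f(-1.817772) = -0.000202
  f'(-1.817772) = 5.006253
  x_4 = -1.817772 - (-0.000202)/5.006253 = -1.817732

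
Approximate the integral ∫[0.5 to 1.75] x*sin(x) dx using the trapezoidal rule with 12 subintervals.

f(x) = x*sin(x)
a = 0.5, b = 1.75, n = 12
h = (b - a)/n = 0.104167

Trapezoidal rule: (h/2)[f(x₀) + 2f(x₁) + 2f(x₂) + ... + f(xₙ)]

x_0 = 0.5000, f(x_0) = 0.239713, coefficient = 1
x_1 = 0.6042, f(x_1) = 0.343213, coefficient = 2
x_2 = 0.7083, f(x_2) = 0.460820, coefficient = 2
x_3 = 0.8125, f(x_3) = 0.589882, coefficient = 2
x_4 = 0.9167, f(x_4) = 0.727446, coefficient = 2
x_5 = 1.0208, f(x_5) = 0.870305, coefficient = 2
x_6 = 1.1250, f(x_6) = 1.015051, coefficient = 2
x_7 = 1.2292, f(x_7) = 1.158133, coefficient = 2
x_8 = 1.3333, f(x_8) = 1.295917, coefficient = 2
x_9 = 1.4375, f(x_9) = 1.424748, coefficient = 2
x_10 = 1.5417, f(x_10) = 1.541013, coefficient = 2
x_11 = 1.6458, f(x_11) = 1.641202, coefficient = 2
x_12 = 1.7500, f(x_12) = 1.721975, coefficient = 1

I ≈ (0.104167/2) × 24.097149 = 1.255060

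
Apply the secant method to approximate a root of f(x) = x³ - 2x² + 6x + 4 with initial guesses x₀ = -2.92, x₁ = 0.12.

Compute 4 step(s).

f(x) = x³ - 2x² + 6x + 4
x₀ = -2.92, x₁ = 0.12

Secant formula: x_{n+1} = x_n - f(x_n)(x_n - x_{n-1})/(f(x_n) - f(x_{n-1}))

Iteration 1:
  f(-2.920000) = -55.469888
  f(0.120000) = 4.692928
  x_2 = 0.120000 - 4.692928×(0.120000 - (-2.920000))/(4.692928 - (-55.469888))
       = -0.117132
Iteration 2:
  f(0.120000) = 4.692928
  f(-0.117132) = 3.268164
  x_3 = -0.117132 - 3.268164×(-0.117132 - 0.120000)/(3.268164 - 4.692928)
       = -0.661071
Iteration 3:
  f(-0.117132) = 3.268164
  f(-0.661071) = -1.129350
  x_4 = -0.661071 - (-1.129350)×(-0.661071 - (-0.117132))/(-1.129350 - 3.268164)
       = -0.521379
Iteration 4:
  f(-0.661071) = -1.129350
  f(-0.521379) = 0.186328
  x_5 = -0.521379 - 0.186328×(-0.521379 - (-0.661071))/(0.186328 - (-1.129350))
       = -0.541162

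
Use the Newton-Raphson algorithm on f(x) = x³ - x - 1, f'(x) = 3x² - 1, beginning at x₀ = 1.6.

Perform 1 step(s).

f(x) = x³ - x - 1
f'(x) = 3x² - 1
x₀ = 1.6

Newton-Raphson formula: x_{n+1} = x_n - f(x_n)/f'(x_n)

Iteration 1:
  f(1.600000) = 1.496000
  f'(1.600000) = 6.680000
  x_1 = 1.600000 - 1.496000/6.680000 = 1.376048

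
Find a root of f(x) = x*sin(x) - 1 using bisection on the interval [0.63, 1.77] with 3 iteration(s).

f(x) = x*sin(x) - 1
Initial interval: [0.63, 1.77]

Iteration 1:
  c_1 = (0.630000 + 1.770000)/2 = 1.200000
  f(c_1) = f(1.200000) = 0.118447
  f(a) × f(c) < 0, new interval: [0.630000, 1.200000]
Iteration 2:
  c_2 = (0.630000 + 1.200000)/2 = 0.915000
  f(c_2) = f(0.915000) = -0.274805
  f(a) × f(c) ≥ 0, new interval: [0.915000, 1.200000]
Iteration 3:
  c_3 = (0.915000 + 1.200000)/2 = 1.057500
  f(c_3) = f(1.057500) = -0.078779
  f(a) × f(c) ≥ 0, new interval: [1.057500, 1.200000]

After 3 iteration(s), the approximation is c_3 = 1.057500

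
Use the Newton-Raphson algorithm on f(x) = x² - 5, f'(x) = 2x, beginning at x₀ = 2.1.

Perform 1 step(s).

f(x) = x² - 5
f'(x) = 2x
x₀ = 2.1

Newton-Raphson formula: x_{n+1} = x_n - f(x_n)/f'(x_n)

Iteration 1:
  f(2.100000) = -0.590000
  f'(2.100000) = 4.200000
  x_1 = 2.100000 - (-0.590000)/4.200000 = 2.240476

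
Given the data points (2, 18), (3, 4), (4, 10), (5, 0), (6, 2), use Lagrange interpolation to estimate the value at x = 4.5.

Lagrange interpolation formula:
P(x) = Σ yᵢ × Lᵢ(x)
where Lᵢ(x) = Π_{j≠i} (x - xⱼ)/(xᵢ - xⱼ)

L_0(4.5) = (4.5 - 3)/(2 - 3) × (4.5 - 4)/(2 - 4) × (4.5 - 5)/(2 - 5) × (4.5 - 6)/(2 - 6) = 0.023438
L_1(4.5) = (4.5 - 2)/(3 - 2) × (4.5 - 4)/(3 - 4) × (4.5 - 5)/(3 - 5) × (4.5 - 6)/(3 - 6) = -0.156250
L_2(4.5) = (4.5 - 2)/(4 - 2) × (4.5 - 3)/(4 - 3) × (4.5 - 5)/(4 - 5) × (4.5 - 6)/(4 - 6) = 0.703125
L_3(4.5) = (4.5 - 2)/(5 - 2) × (4.5 - 3)/(5 - 3) × (4.5 - 4)/(5 - 4) × (4.5 - 6)/(5 - 6) = 0.468750
L_4(4.5) = (4.5 - 2)/(6 - 2) × (4.5 - 3)/(6 - 3) × (4.5 - 4)/(6 - 4) × (4.5 - 5)/(6 - 5) = -0.039062

P(4.5) = 18×L_0(4.5) + 4×L_1(4.5) + 10×L_2(4.5) + 0×L_3(4.5) + 2×L_4(4.5)
P(4.5) = 6.750000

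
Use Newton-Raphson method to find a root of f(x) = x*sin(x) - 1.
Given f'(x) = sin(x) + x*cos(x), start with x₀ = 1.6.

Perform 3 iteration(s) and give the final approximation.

f(x) = x*sin(x) - 1
f'(x) = sin(x) + x*cos(x)
x₀ = 1.6

Newton-Raphson formula: x_{n+1} = x_n - f(x_n)/f'(x_n)

Iteration 1:
  f(1.600000) = 0.599318
  f'(1.600000) = 0.952854
  x_1 = 1.600000 - 0.599318/0.952854 = 0.971029
Iteration 2:
  f(0.971029) = -0.198448
  f'(0.971029) = 1.373565
  x_2 = 0.971029 - (-0.198448)/1.373565 = 1.115505
Iteration 3:
  f(1.115505) = 0.001872
  f'(1.115505) = 1.388647
  x_3 = 1.115505 - 0.001872/1.388647 = 1.114157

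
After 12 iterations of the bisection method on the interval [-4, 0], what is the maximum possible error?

Bisection error bound: |error| ≤ (b-a)/2^n
|error| ≤ (0 - (-4))/2^12 = 4/2^12
|error| ≤ 0.0009765625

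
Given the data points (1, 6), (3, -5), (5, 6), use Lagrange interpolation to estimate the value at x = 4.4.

Lagrange interpolation formula:
P(x) = Σ yᵢ × Lᵢ(x)
where Lᵢ(x) = Π_{j≠i} (x - xⱼ)/(xᵢ - xⱼ)

L_0(4.4) = (4.4 - 3)/(1 - 3) × (4.4 - 5)/(1 - 5) = -0.105000
L_1(4.4) = (4.4 - 1)/(3 - 1) × (4.4 - 5)/(3 - 5) = 0.510000
L_2(4.4) = (4.4 - 1)/(5 - 1) × (4.4 - 3)/(5 - 3) = 0.595000

P(4.4) = 6×L_0(4.4) + (-5)×L_1(4.4) + 6×L_2(4.4)
P(4.4) = 0.390000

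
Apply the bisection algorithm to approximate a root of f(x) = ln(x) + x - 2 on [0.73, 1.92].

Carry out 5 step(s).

f(x) = ln(x) + x - 2
Initial interval: [0.73, 1.92]

Iteration 1:
  c_1 = (0.730000 + 1.920000)/2 = 1.325000
  f(c_1) = f(1.325000) = -0.393588
  f(a) × f(c) ≥ 0, new interval: [1.325000, 1.920000]
Iteration 2:
  c_2 = (1.325000 + 1.920000)/2 = 1.622500
  f(c_2) = f(1.622500) = 0.106468
  f(a) × f(c) < 0, new interval: [1.325000, 1.622500]
Iteration 3:
  c_3 = (1.325000 + 1.622500)/2 = 1.473750
  f(c_3) = f(1.473750) = -0.138440
  f(a) × f(c) ≥ 0, new interval: [1.473750, 1.622500]
Iteration 4:
  c_4 = (1.473750 + 1.622500)/2 = 1.548125
  f(c_4) = f(1.548125) = -0.014830
  f(a) × f(c) ≥ 0, new interval: [1.548125, 1.622500]
Iteration 5:
  c_5 = (1.548125 + 1.622500)/2 = 1.585313
  f(c_5) = f(1.585313) = 0.046094
  f(a) × f(c) < 0, new interval: [1.548125, 1.585313]

After 5 iteration(s), the approximation is c_5 = 1.585313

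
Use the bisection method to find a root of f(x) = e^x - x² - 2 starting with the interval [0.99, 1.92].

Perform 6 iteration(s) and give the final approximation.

f(x) = e^x - x² - 2
Initial interval: [0.99, 1.92]

Iteration 1:
  c_1 = (0.990000 + 1.920000)/2 = 1.455000
  f(c_1) = f(1.455000) = 0.167458
  f(a) × f(c) < 0, new interval: [0.990000, 1.455000]
Iteration 2:
  c_2 = (0.990000 + 1.455000)/2 = 1.222500
  f(c_2) = f(1.222500) = -0.098840
  f(a) × f(c) ≥ 0, new interval: [1.222500, 1.455000]
Iteration 3:
  c_3 = (1.222500 + 1.455000)/2 = 1.338750
  f(c_3) = f(1.338750) = 0.022021
  f(a) × f(c) < 0, new interval: [1.222500, 1.338750]
Iteration 4:
  c_4 = (1.222500 + 1.338750)/2 = 1.280625
  f(c_4) = f(1.280625) = -0.041112
  f(a) × f(c) ≥ 0, new interval: [1.280625, 1.338750]
Iteration 5:
  c_5 = (1.280625 + 1.338750)/2 = 1.309688
  f(c_5) = f(1.309688) = -0.010266
  f(a) × f(c) ≥ 0, new interval: [1.309688, 1.338750]
Iteration 6:
  c_6 = (1.309688 + 1.338750)/2 = 1.324219
  f(c_6) = f(1.324219) = 0.005692
  f(a) × f(c) < 0, new interval: [1.309688, 1.324219]

After 6 iteration(s), the approximation is c_6 = 1.324219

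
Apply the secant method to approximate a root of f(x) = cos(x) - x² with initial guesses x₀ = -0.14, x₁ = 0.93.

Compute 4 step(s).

f(x) = cos(x) - x²
x₀ = -0.14, x₁ = 0.93

Secant formula: x_{n+1} = x_n - f(x_n)(x_n - x_{n-1})/(f(x_n) - f(x_{n-1}))

Iteration 1:
  f(-0.140000) = 0.970616
  f(0.930000) = -0.267066
  x_2 = 0.930000 - (-0.267066)×(0.930000 - (-0.140000))/(-0.267066 - 0.970616)
       = 0.699116
Iteration 2:
  f(0.930000) = -0.267066
  f(0.699116) = 0.276648
  x_3 = 0.699116 - 0.276648×(0.699116 - 0.930000)/(0.276648 - (-0.267066))
       = 0.816593
Iteration 3:
  f(0.699116) = 0.276648
  f(0.816593) = 0.017885
  x_4 = 0.816593 - 0.017885×(0.816593 - 0.699116)/(0.017885 - 0.276648)
       = 0.824712
Iteration 4:
  f(0.816593) = 0.017885
  f(0.824712) = -0.001382
  x_5 = 0.824712 - (-0.001382)×(0.824712 - 0.816593)/(-0.001382 - 0.017885)
       = 0.824130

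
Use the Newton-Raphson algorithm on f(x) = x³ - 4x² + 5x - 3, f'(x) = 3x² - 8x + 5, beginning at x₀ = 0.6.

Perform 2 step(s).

f(x) = x³ - 4x² + 5x - 3
f'(x) = 3x² - 8x + 5
x₀ = 0.6

Newton-Raphson formula: x_{n+1} = x_n - f(x_n)/f'(x_n)

Iteration 1:
  f(0.600000) = -1.224000
  f'(0.600000) = 1.280000
  x_1 = 0.600000 - (-1.224000)/1.280000 = 1.556250
Iteration 2:
  f(1.556250) = -1.137302
  f'(1.556250) = -0.184258
  x_2 = 1.556250 - (-1.137302)/(-0.184258) = -4.616093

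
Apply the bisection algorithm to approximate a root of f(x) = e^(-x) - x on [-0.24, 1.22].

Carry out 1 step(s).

f(x) = e^(-x) - x
Initial interval: [-0.24, 1.22]

Iteration 1:
  c_1 = (-0.240000 + 1.220000)/2 = 0.490000
  f(c_1) = f(0.490000) = 0.122626
  f(a) × f(c) ≥ 0, new interval: [0.490000, 1.220000]

After 1 iteration(s), the approximation is c_1 = 0.490000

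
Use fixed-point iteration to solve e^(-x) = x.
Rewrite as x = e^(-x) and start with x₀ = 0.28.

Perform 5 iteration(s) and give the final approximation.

Equation: e^(-x) = x
Fixed-point form: x = e^(-x)
x₀ = 0.28

x_1 = g(0.280000) = 0.755784
x_2 = g(0.755784) = 0.469642
x_3 = g(0.469642) = 0.625226
x_4 = g(0.625226) = 0.535141
x_5 = g(0.535141) = 0.585587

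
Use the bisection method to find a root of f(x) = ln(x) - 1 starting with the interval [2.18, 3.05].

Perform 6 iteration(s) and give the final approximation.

f(x) = ln(x) - 1
Initial interval: [2.18, 3.05]

Iteration 1:
  c_1 = (2.180000 + 3.050000)/2 = 2.615000
  f(c_1) = f(2.615000) = -0.038736
  f(a) × f(c) ≥ 0, new interval: [2.615000, 3.050000]
Iteration 2:
  c_2 = (2.615000 + 3.050000)/2 = 2.832500
  f(c_2) = f(2.832500) = 0.041160
  f(a) × f(c) < 0, new interval: [2.615000, 2.832500]
Iteration 3:
  c_3 = (2.615000 + 2.832500)/2 = 2.723750
  f(c_3) = f(2.723750) = 0.002010
  f(a) × f(c) < 0, new interval: [2.615000, 2.723750]
Iteration 4:
  c_4 = (2.615000 + 2.723750)/2 = 2.669375
  f(c_4) = f(2.669375) = -0.018156
  f(a) × f(c) ≥ 0, new interval: [2.669375, 2.723750]
Iteration 5:
  c_5 = (2.669375 + 2.723750)/2 = 2.696562
  f(c_5) = f(2.696562) = -0.008022
  f(a) × f(c) ≥ 0, new interval: [2.696562, 2.723750]
Iteration 6:
  c_6 = (2.696562 + 2.723750)/2 = 2.710156
  f(c_6) = f(2.710156) = -0.002994
  f(a) × f(c) ≥ 0, new interval: [2.710156, 2.723750]

After 6 iteration(s), the approximation is c_6 = 2.710156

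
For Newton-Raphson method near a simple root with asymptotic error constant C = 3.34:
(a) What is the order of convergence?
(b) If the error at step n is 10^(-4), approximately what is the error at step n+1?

(a) Newton-Raphson has quadratic (order 2) convergence near simple roots.
    This means |e_{n+1}| ≈ C|e_n|².

(b) With |e_n| = 10^(-4) and C = 3.34:
    |e_{n+1}| ≈ 3.34 × (10^(-4))² = 3.34 × 10^(-8)

(a) 2 (quadratic); (b) |e_{n+1}| ≈ 3.340e-08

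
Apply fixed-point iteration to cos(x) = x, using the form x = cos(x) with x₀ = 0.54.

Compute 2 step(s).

Equation: cos(x) = x
Fixed-point form: x = cos(x)
x₀ = 0.54

x_1 = g(0.540000) = 0.857709
x_2 = g(0.857709) = 0.654172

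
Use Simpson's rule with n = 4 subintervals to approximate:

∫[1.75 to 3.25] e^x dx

f(x) = e^x
a = 1.75, b = 3.25, n = 4
h = (b - a)/n = 0.375000

Simpson's rule: (h/3)[f(x₀) + 4f(x₁) + 2f(x₂) + ... + f(xₙ)]

x_0 = 1.7500, f(x_0) = 5.754603, coefficient = 1
x_1 = 2.1250, f(x_1) = 8.372897, coefficient = 4
x_2 = 2.5000, f(x_2) = 12.182494, coefficient = 2
x_3 = 2.8750, f(x_3) = 17.725424, coefficient = 4
x_4 = 3.2500, f(x_4) = 25.790340, coefficient = 1

I ≈ (0.375000/3) × 160.303217 = 20.037902
Exact value: 20.035737
Error: 0.002165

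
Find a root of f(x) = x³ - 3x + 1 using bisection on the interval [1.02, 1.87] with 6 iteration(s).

f(x) = x³ - 3x + 1
Initial interval: [1.02, 1.87]

Iteration 1:
  c_1 = (1.020000 + 1.870000)/2 = 1.445000
  f(c_1) = f(1.445000) = -0.317804
  f(a) × f(c) ≥ 0, new interval: [1.445000, 1.870000]
Iteration 2:
  c_2 = (1.445000 + 1.870000)/2 = 1.657500
  f(c_2) = f(1.657500) = 0.581160
  f(a) × f(c) < 0, new interval: [1.445000, 1.657500]
Iteration 3:
  c_3 = (1.445000 + 1.657500)/2 = 1.551250
  f(c_3) = f(1.551250) = 0.079142
  f(a) × f(c) < 0, new interval: [1.445000, 1.551250]
Iteration 4:
  c_4 = (1.445000 + 1.551250)/2 = 1.498125
  f(c_4) = f(1.498125) = -0.132015
  f(a) × f(c) ≥ 0, new interval: [1.498125, 1.551250]
Iteration 5:
  c_5 = (1.498125 + 1.551250)/2 = 1.524687
  f(c_5) = f(1.524687) = -0.029664
  f(a) × f(c) ≥ 0, new interval: [1.524687, 1.551250]
Iteration 6:
  c_6 = (1.524687 + 1.551250)/2 = 1.537969
  f(c_6) = f(1.537969) = 0.023925
  f(a) × f(c) < 0, new interval: [1.524687, 1.537969]

After 6 iteration(s), the approximation is c_6 = 1.537969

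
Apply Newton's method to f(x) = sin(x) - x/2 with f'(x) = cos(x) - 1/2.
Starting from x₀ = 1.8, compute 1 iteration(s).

f(x) = sin(x) - x/2
f'(x) = cos(x) - 1/2
x₀ = 1.8

Newton-Raphson formula: x_{n+1} = x_n - f(x_n)/f'(x_n)

Iteration 1:
  f(1.800000) = 0.073848
  f'(1.800000) = -0.727202
  x_1 = 1.800000 - 0.073848/(-0.727202) = 1.901550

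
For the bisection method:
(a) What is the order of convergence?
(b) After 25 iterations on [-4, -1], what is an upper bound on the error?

(a) Bisection has linear (order 1) convergence; the error is halved each step.

(b) Error bound = (b-a)/2^n = (-1 - (-4))/2^{25}
    = 3/2^{25}

(a) 1 (linear); (b) error ≤ 8.94e-08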